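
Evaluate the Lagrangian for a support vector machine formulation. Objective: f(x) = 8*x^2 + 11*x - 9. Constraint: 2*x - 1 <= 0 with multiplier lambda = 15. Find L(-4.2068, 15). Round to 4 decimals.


Step 1: Evaluate f(x).
f(-4.2068) = 8*(-4.2068)^2 + 11*(-4.2068) - 9 = 86.3025
Step 2: Evaluate g(x).
g(-4.2068) = 2*-4.2068 - 1 = -9.4136
Step 3: Compute Lagrangian.
L = 86.3025 + 15*-9.4136 = -54.9015


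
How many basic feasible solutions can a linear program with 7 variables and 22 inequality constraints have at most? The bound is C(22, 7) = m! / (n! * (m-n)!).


Each vertex corresponds to some choice of n active constraints out of m, so the number of vertices is at most C(m, n) = m! / (n!(m-n)!).
m = 22, n = 7
Numerator: 22 * 21 * 20 * 19 * 18 * 17 * 16
Denominator: 7! = 5040
C(22, 7) = 170544


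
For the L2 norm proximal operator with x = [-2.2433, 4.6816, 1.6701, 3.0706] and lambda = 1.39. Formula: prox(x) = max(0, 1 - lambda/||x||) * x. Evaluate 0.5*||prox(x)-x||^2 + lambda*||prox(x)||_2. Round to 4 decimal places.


Step 1: Compute ||x||.
||x|| = 6.2584
Step 2: Compute scaling factor.
scale = max(0, 1 - 1.39/6.2584) = 0.7779
Step 3: prox(x) = [-1.7451, 3.6418, 1.2992, 2.3886]
||prox(x)|| = 4.8684
Step 4: Proximal objective.
0.5*||prox-x||^2 = 0.9661
lambda*||prox|| = 6.7671
Total = 7.7331


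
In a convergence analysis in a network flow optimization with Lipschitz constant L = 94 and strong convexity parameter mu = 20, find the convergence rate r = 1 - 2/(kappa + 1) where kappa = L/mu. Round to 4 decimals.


Step 1: Compute the condition number.
kappa = L/mu = 94/20 = 4.7
Step 2: Compute the convergence rate.
r = 1 - 2/(kappa + 1) = 1 - 2*mu/(L + mu) = (L - mu)/(L + mu) = 74/114 = 0.6491


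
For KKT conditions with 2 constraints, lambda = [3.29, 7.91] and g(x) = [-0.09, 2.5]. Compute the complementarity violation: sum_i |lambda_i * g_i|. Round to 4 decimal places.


KKT complementary slackness check:
lambda_1 * g_1 = 3.29 * -0.09 = -0.2961
lambda_2 * g_2 = 7.91 * 2.5 = 19.775
Total violation = 0.2961 + 19.775 = 20.0711


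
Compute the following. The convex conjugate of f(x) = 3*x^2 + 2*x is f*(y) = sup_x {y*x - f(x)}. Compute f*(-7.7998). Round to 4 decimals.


f*(y) = sup_x {y*x - a*x^2 - b*x} = sup_x {(y-b)*x - a*x^2}
FOC: (y - b) - 2a*x = 0 => x* = (y - b)/(2a)
x* = (-7.7998 - 2)/(2*3) = -1.6333
f*(-7.7998) = (y-b)^2/(4a) = (-7.7998 - 2)^2/(4*3)
= 96.0361/12 = 8.003


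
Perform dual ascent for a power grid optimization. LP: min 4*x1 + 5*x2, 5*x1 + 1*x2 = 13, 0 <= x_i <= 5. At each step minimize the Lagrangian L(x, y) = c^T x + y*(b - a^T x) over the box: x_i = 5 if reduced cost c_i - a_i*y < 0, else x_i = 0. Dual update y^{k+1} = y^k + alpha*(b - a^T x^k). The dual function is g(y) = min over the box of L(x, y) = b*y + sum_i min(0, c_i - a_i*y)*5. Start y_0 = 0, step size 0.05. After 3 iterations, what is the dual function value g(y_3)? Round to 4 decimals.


Dual ascent for LP: min 4*x1 + 5*x2, 5*x1 + 1*x2 = 13, 0 <= x_i <= 5
Step 1: y^k = 0.0, reduced costs: (4.0, 5.0)
  x^k = (0.0, 0.0), subgradient = b - a^T x = 13.0
  y^{k+1} = 0.0 + 0.05*13.0 = 0.65
Step 2: y^k = 0.65, reduced costs: (0.75, 4.35)
  x^k = (0.0, 0.0), subgradient = b - a^T x = 13.0
  y^{k+1} = 0.65 + 0.05*13.0 = 1.3
Step 3: y^k = 1.3, reduced costs: (-2.5, 3.7)
  x^k = (5.0, 0.0), subgradient = b - a^T x = -12.0
  y^{k+1} = 1.3 + 0.05*-12.0 = 0.7
Dual objective at y_3 = 0.7: reduced costs (0.5, 4.3), box minimizer x = (0.0, 0.0)
g(y_3) = b*y + (c1 - a1*y)*x1 + (c2 - a2*y)*x2 = 13*0.7 + 0.5*0.0 + 4.3*0.0 = 9.1 + 0.0 + 0.0 = 9.1


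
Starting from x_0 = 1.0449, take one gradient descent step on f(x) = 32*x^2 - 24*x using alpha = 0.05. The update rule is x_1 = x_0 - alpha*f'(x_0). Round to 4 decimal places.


We compute the gradient at x_0 and apply the update.
f'(x) = 64*x - 24
f'(1.0449) = 64*1.0449 - 24 = 42.8736
x_1 = 1.0449 - 0.05*42.8736 = -1.0988


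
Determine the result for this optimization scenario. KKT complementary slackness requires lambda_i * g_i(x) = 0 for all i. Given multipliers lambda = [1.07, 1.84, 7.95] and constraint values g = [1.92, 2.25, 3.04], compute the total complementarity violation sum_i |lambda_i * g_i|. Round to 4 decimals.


KKT complementary slackness check:
lambda_1 * g_1 = 1.07 * 1.92 = 2.0544
lambda_2 * g_2 = 1.84 * 2.25 = 4.14
lambda_3 * g_3 = 7.95 * 3.04 = 24.168
Total violation = 2.0544 + 4.14 + 24.168 = 30.3624


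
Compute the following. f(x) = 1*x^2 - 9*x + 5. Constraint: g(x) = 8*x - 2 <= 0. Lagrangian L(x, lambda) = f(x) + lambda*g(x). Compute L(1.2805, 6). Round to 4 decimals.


Step 1: Evaluate f(x).
f(1.2805) = 1*1.2805^2 - 9*1.2805 + 5 = -4.8848
Step 2: Evaluate g(x).
g(1.2805) = 8*1.2805 - 2 = 8.244
Step 3: Compute Lagrangian.
L = -4.8848 + 6*8.244 = 44.5792


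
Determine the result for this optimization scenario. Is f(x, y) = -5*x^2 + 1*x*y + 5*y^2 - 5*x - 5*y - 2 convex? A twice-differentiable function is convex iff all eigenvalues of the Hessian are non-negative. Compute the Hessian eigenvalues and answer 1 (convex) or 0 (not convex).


The Hessian of f(x,y) = -5*x^2 + 1*x*y + 5*y^2 - 5*x - 5*y - 2 is:
H = [[-10, 1], [1, 10]]
Trace = -10 + 10 = 0
Determinant = -10*10 - (1)^2 = -101
Discriminant = (0)^2 - 4*-101 = 404.0
Eigenvalues: lambda_1 = -10.0499, lambda_2 = 10.0499
The function is not convex.

0


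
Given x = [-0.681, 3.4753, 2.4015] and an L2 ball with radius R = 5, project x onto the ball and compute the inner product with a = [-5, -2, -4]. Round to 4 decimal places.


Step 1: Compute ||x|| (intermediates to 6 decimals).
||x|| = sqrt((-0.681)^2 + 3.4753^2 + 2.4015^2) = 4.278864
Step 2: Project.
Since ||x|| <= R, proj = x (no scaling needed).
proj(x) = [-0.681, 3.4753, 2.4015]
Step 3: Dot product.
a^T * proj(x) = -5*(-0.681) - 2*3.4753 - 4*2.4015 = -13.1516


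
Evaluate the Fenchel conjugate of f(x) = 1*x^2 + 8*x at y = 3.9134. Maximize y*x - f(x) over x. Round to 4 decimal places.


f*(y) = sup_x {y*x - a*x^2 - b*x} = sup_x {(y-b)*x - a*x^2}
FOC: (y - b) - 2a*x = 0 => x* = (y - b)/(2a)
x* = (3.9134 - 8)/(2*1) = -2.0433
f*(3.9134) = (y-b)^2/(4a) = (3.9134 - 8)^2/(4*1)
= 16.7003/4 = 4.1751


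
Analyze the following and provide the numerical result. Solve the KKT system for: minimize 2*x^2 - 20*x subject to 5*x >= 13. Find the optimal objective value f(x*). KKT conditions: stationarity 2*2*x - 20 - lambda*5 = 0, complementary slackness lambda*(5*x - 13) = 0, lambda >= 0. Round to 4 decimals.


Step 1: Try lambda = 0 (constraint inactive).
Stationarity: 2*2*x - 20 = 0
x* = 20/(2*2) = 5.0
Check constraint: 5*5.0 = 25.0 >= 13 -- satisfied.
Step 2: Compute optimal value.
f(x*) = 2*5.0^2 - 20*5.0 = -50.0


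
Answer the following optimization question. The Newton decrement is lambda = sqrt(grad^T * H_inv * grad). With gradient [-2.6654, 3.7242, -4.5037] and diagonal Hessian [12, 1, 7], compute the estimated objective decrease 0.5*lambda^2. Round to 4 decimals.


Step 1: H is diagonal, so H^(-1) * g = [-0.2221, 3.7242, -0.6434].
Step 2: g^T H^(-1) g = sum_i g_i^2 / H_ii
  = (-2.6654)^2/12 + (3.7242)^2/1 + (-4.5037)^2/7
  = 0.592 + 13.8697 + 2.8976 = 17.3593
Step 3: Objective decrease = 0.5 * g^T H^(-1) g = 8.6797


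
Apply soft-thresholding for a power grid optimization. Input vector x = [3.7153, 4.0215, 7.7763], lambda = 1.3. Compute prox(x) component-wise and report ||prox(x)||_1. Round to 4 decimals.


Soft-thresholding with lambda = 1.3:
prox(3.7153) = sign(3.7153)*max(|3.7153| - 1.3, 0) = 2.4153
prox(4.0215) = sign(4.0215)*max(|4.0215| - 1.3, 0) = 2.7215
prox(7.7763) = sign(7.7763)*max(|7.7763| - 1.3, 0) = 6.4763
prox(x) = [2.4153, 2.7215, 6.4763]
||prox(x)||_1 = 2.4153 + 2.7215 + 6.4763 = 11.6131


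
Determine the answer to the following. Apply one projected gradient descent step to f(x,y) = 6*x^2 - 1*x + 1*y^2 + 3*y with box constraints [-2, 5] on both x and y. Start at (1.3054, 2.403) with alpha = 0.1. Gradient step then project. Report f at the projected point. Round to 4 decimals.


Step 1: Compute gradient at (1.3054, 2.403).
grad_x = 2*6*1.3054 - 1 = 14.6648
grad_y = 2*1*2.403 + 3 = 7.806
Step 2: Gradient step.
x_raw = 1.3054 - 0.1*14.6648 = -0.1611
y_raw = 2.403 - 0.1*7.806 = 1.6224
Step 3: Project onto [-2, 5].
x_proj = clip(-0.1611) = -0.1611
y_proj = clip(1.6224) = 1.6224
Step 4: Evaluate f.
f(-0.1611, 1.6224) = 7.8161


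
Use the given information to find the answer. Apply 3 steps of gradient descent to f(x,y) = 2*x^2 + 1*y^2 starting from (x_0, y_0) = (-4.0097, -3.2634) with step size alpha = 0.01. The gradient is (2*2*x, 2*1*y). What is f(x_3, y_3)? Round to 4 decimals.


Gradient descent on f(x,y) = 2*x^2 + 1*y^2.
Starting point: (-4.0097, -3.2634), alpha = 0.01
Step 1: grad_x = 2*2*-4.0097 = -16.0388, grad_y = 2*1*-3.2634 = -6.5268
  x_1 = -4.0097 - 0.01*-16.0388 = -3.8493
  y_1 = -3.2634 - 0.01*-6.5268 = -3.1981
Step 2: grad_x = 2*2*-3.8493 = -15.3972, grad_y = 2*1*-3.1981 = -6.3963
  x_2 = -3.8493 - 0.01*-15.3972 = -3.6953
  y_2 = -3.1981 - 0.01*-6.3963 = -3.1342
Step 3: grad_x = 2*2*-3.6953 = -14.7814, grad_y = 2*1*-3.1342 = -6.2683
  x_3 = -3.6953 - 0.01*-14.7814 = -3.5475
  y_3 = -3.1342 - 0.01*-6.2683 = -3.0715
f(-3.5475, -3.0715) = 2*(-3.5475)^2 + 1*(-3.0715)^2 = 34.6039


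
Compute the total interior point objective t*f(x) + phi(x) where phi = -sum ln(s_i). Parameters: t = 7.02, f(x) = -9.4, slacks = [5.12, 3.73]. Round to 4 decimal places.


Step 1: Compute log-barrier.
ln values: [1.6332, 1.3164]
phi = -(1.6332 + 1.3164) = -2.9496
Step 2: Compute augmented objective.
t*f(x) = 7.02*-9.4 = -65.988
Total = -65.988 - 2.9496 = -68.9376


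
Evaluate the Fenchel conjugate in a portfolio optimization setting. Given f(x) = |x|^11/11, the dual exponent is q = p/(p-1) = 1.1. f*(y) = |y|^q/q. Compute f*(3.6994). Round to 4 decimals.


The conjugate exponent q satisfies 1/p + 1/q = 1.
p = 11, so q = 11/(11 - 1) = 1.1
|y|^q = 3.6994^1.1 = 4.2164
f*(3.6994) = 4.2164 / 1.1 = 3.8331


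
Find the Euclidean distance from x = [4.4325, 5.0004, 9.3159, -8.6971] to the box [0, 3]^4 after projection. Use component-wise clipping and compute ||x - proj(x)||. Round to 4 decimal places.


Project each component onto [0, 3].
clip(4.4325) = 3.0, clip(5.0004) = 3.0, clip(9.3159) = 3.0, clip(-8.6971) = 0.0
Projection = [3.0, 3.0, 3.0, 0.0]
Squared diffs: [2.0521, 4.0016, 39.8906, 75.6395]
Distance = sqrt(121.5838) = 11.0265


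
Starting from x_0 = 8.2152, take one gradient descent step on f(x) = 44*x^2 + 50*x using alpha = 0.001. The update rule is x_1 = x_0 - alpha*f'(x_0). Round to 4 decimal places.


We compute the gradient at x_0 and apply the update.
f'(x) = 88*x + 50
f'(8.2152) = 88*8.2152 + 50 = 772.9376
x_1 = 8.2152 - 0.001*772.9376 = 7.4423


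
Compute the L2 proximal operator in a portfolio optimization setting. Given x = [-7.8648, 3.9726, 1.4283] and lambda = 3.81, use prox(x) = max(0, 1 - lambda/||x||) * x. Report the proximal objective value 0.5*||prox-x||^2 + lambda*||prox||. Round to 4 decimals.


Step 1: Compute ||x||.
||x|| = 8.9262
Step 2: Compute scaling factor.
scale = max(0, 1 - 3.81/8.9262) = 0.5732
Step 3: prox(x) = [-4.5078, 2.277, 0.8187]
||prox(x)|| = 5.1162
Step 4: Proximal objective.
0.5*||prox-x||^2 = 7.2581
lambda*||prox|| = 19.4927
Total = 26.7507


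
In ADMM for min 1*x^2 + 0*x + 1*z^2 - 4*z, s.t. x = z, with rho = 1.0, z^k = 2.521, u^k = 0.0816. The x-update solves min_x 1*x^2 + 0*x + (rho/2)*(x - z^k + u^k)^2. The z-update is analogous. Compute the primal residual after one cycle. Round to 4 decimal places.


ADMM iteration with rho = 1.0, z^k = 2.521, u^k = 0.0816
Step 1: x-update.
Minimize 1*x^2 + 0*x + (1.0/2)*(x - 2.521 + 0.0816)^2
FOC: (2*1 + 1.0)*x = 0 + 1.0*(2.521 - 0.0816)
x^{k+1} = 0.8131
Step 2: z-update.
Minimize 1*z^2 - 4*z + (1.0/2)*(0.8131 - z + 0.0816)^2
FOC: (2*1 + 1.0)*z = 4 + 1.0*(0.8131 + 0.0816)
z^{k+1} = 1.6316
Step 3: u-update.
u^{k+1} = 0.0816 + 0.8131 - 1.6316 = -0.7368
Step 4: Primal residual = |0.8131 - 1.6316| = 0.8184


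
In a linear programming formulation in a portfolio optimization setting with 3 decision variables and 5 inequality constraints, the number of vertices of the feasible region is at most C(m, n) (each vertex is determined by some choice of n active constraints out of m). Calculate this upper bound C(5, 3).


Each vertex corresponds to some choice of n active constraints out of m, so the number of vertices is at most C(m, n) = m! / (n!(m-n)!).
m = 5, n = 3
Numerator: 5 * 4 * 3
Denominator: 3! = 6
C(5, 3) = 10


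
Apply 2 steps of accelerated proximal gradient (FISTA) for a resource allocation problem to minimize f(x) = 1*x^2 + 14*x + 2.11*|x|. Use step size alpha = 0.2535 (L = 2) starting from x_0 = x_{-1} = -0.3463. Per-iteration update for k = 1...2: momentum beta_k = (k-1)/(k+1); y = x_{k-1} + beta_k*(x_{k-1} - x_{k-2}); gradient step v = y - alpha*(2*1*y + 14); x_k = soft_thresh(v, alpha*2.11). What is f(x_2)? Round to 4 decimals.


FISTA on f(x) = 1*x^2 + 14*x + 2.11*|x|
L = 2, alpha = 0.2535
Iteration 1: beta = 0.0, y = -0.3463 + 0.0*(-0.3463 + 0.3463) = -0.3463
  grad(y) = 13.3074, v = y - alpha*grad = -3.7197
  prox(v) = soft_thresh(-3.7197, 0.5349) = -3.1848
Iteration 2: beta = 0.3333, y = -3.1848 + 0.3333*(-3.1848 + 0.3463) = -4.131
  grad(y) = 5.738, v = y - alpha*grad = -5.5856
  prox(v) = soft_thresh(-5.5856, 0.5349) = -5.0507
f(x_2) = 1*(-5.0507)^2 + 14*(-5.0507) + 2.11*|-5.0507| = -34.5433


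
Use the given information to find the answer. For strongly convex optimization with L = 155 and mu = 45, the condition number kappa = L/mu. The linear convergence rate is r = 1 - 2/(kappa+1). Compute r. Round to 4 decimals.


Step 1: Compute the condition number.
kappa = L/mu = 155/45 = 3.4444
Step 2: Compute the convergence rate.
r = 1 - 2/(kappa + 1) = 1 - 2*mu/(L + mu) = (L - mu)/(L + mu) = 110/200 = 0.55


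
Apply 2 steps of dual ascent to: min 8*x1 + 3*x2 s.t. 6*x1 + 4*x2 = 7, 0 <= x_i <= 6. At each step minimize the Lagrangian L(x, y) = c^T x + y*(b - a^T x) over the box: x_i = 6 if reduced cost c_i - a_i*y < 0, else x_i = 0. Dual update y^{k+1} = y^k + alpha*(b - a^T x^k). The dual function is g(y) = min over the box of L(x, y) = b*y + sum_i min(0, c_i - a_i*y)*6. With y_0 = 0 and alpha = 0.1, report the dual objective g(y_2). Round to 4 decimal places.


Dual ascent for LP: min 8*x1 + 3*x2, 6*x1 + 4*x2 = 7, 0 <= x_i <= 6
Step 1: y^k = 0.0, reduced costs: (8.0, 3.0)
  x^k = (0.0, 0.0), subgradient = b - a^T x = 7.0
  y^{k+1} = 0.0 + 0.1*7.0 = 0.7
Step 2: y^k = 0.7, reduced costs: (3.8, 0.2)
  x^k = (0.0, 0.0), subgradient = b - a^T x = 7.0
  y^{k+1} = 0.7 + 0.1*7.0 = 1.4
Dual objective at y_2 = 1.4: reduced costs (-0.4, -2.6), box minimizer x = (6.0, 6.0)
g(y_2) = b*y + (c1 - a1*y)*x1 + (c2 - a2*y)*x2 = 7*1.4 + (-0.4)*6.0 + (-2.6)*6.0 = 9.8 - 2.4 - 15.6 = -8.2


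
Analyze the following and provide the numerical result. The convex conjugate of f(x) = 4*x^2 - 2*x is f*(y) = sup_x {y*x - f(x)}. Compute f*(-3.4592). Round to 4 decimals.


f*(y) = sup_x {y*x - a*x^2 - b*x} = sup_x {(y-b)*x - a*x^2}
FOC: (y - b) - 2a*x = 0 => x* = (y - b)/(2a)
x* = (-3.4592 + 2)/(2*4) = -0.1824
f*(-3.4592) = (y-b)^2/(4a) = (-3.4592 + 2)^2/(4*4)
= 2.1293/16 = 0.1331


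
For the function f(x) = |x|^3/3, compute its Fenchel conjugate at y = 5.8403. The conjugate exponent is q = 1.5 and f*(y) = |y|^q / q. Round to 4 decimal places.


The conjugate exponent q satisfies 1/p + 1/q = 1.
p = 3, so q = 3/(3 - 1) = 1.5
|y|^q = 5.8403^1.5 = 14.1141
f*(5.8403) = 14.1141 / 1.5 = 9.4094


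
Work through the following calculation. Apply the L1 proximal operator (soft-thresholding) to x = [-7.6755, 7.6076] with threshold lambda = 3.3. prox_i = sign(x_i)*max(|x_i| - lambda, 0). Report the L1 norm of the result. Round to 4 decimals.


Soft-thresholding with lambda = 3.3:
prox(-7.6755) = sign(-7.6755)*max(|-7.6755| - 3.3, 0) = -4.3755
prox(7.6076) = sign(7.6076)*max(|7.6076| - 3.3, 0) = 4.3076
prox(x) = [-4.3755, 4.3076]
||prox(x)||_1 = 4.3755 + 4.3076 = 8.6831


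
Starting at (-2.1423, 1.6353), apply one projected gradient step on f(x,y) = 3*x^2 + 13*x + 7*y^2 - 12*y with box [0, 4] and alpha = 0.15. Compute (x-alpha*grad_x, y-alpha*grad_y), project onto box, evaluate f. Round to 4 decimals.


Step 1: Compute gradient at (-2.1423, 1.6353).
grad_x = 2*3*-2.1423 + 13 = 0.1462
grad_y = 2*7*1.6353 - 12 = 10.8942
Step 2: Gradient step.
x_raw = -2.1423 - 0.15*0.1462 = -2.1642
y_raw = 1.6353 - 0.15*10.8942 = 0.0012
Step 3: Project onto [0, 4].
x_proj = clip(-2.1642) = 0.0
y_proj = clip(0.0012) = 0.0012
Step 4: Evaluate f.
f(0.0, 0.0012) = -0.014


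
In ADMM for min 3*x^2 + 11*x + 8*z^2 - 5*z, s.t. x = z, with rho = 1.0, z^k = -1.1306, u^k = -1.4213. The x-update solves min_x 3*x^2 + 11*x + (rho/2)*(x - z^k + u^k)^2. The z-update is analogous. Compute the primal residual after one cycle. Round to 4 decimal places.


ADMM iteration with rho = 1.0, z^k = -1.1306, u^k = -1.4213
Step 1: x-update.
Minimize 3*x^2 + 11*x + (1.0/2)*(x + 1.1306 - 1.4213)^2
FOC: (2*3 + 1.0)*x = -11 + 1.0*(-1.1306 + 1.4213)
x^{k+1} = -1.5299
Step 2: z-update.
Minimize 8*z^2 - 5*z + (1.0/2)*(-1.5299 - z - 1.4213)^2
FOC: (2*8 + 1.0)*z = 5 + 1.0*(-1.5299 - 1.4213)
z^{k+1} = 0.1205
Step 3: u-update.
u^{k+1} = -1.4213 - 1.5299 - 0.1205 = -3.0717
Step 4: Primal residual = |-1.5299 - 0.1205| = 1.6504


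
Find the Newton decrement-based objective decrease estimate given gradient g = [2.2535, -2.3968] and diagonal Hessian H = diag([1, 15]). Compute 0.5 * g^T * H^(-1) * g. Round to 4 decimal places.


Step 1: H is diagonal, so H^(-1) * g = [2.2535, -0.1598].
Step 2: g^T H^(-1) g = sum_i g_i^2 / H_ii
  = (2.2535)^2/1 + (-2.3968)^2/15
  = 5.0783 + 0.383 = 5.4612
Step 3: Objective decrease = 0.5 * g^T H^(-1) g = 2.7306


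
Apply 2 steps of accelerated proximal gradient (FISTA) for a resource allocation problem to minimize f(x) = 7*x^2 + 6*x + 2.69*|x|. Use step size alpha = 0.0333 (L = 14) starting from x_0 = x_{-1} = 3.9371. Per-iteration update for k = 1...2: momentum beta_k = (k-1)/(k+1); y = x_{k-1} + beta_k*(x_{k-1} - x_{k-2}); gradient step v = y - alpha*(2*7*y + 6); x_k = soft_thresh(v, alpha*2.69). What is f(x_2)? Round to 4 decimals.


FISTA on f(x) = 7*x^2 + 6*x + 2.69*|x|
L = 14, alpha = 0.0333
Iteration 1: beta = 0.0, y = 3.9371 + 0.0*(3.9371 - 3.9371) = 3.9371
  grad(y) = 61.1194, v = y - alpha*grad = 1.9018
  prox(v) = soft_thresh(1.9018, 0.0896) = 1.8122
Iteration 2: beta = 0.3333, y = 1.8122 + 0.3333*(1.8122 - 3.9371) = 1.104
  grad(y) = 21.4555, v = y - alpha*grad = 0.3895
  prox(v) = soft_thresh(0.3895, 0.0896) = 0.2999
f(x_2) = 7*0.2999^2 + 6*0.2999 + 2.69*|0.2999| = 3.2359


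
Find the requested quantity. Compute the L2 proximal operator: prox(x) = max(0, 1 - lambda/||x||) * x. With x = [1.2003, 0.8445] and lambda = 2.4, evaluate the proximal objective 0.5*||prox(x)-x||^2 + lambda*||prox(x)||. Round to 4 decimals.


Step 1: Compute ||x||.
||x|| = 1.4676
Step 2: Compute scaling factor.
scale = max(0, 1 - 2.4/1.4676) = 0.0
Step 3: prox(x) = [0.0, 0.0]
||prox(x)|| = 0.0
Step 4: Proximal objective.
0.5*||prox-x||^2 = 1.077
lambda*||prox|| = 0.0
Total = 1.077


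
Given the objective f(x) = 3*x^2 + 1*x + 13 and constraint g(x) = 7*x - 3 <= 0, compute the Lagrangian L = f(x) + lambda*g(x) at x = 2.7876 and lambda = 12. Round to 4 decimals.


Step 1: Evaluate f(x).
f(2.7876) = 3*2.7876^2 + 1*2.7876 + 13 = 39.0997
Step 2: Evaluate g(x).
g(2.7876) = 7*2.7876 - 3 = 16.5132
Step 3: Compute Lagrangian.
L = 39.0997 + 12*16.5132 = 237.2581


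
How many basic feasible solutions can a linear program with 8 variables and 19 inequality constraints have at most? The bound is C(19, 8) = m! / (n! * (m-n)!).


Each vertex corresponds to some choice of n active constraints out of m, so the number of vertices is at most C(m, n) = m! / (n!(m-n)!).
m = 19, n = 8
Numerator: 19 * 18 * 17 * 16 * 15 * 14 * 13 * 12
Denominator: 8! = 40320
C(19, 8) = 75582


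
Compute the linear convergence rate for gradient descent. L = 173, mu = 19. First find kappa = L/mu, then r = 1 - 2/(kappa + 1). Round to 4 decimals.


Step 1: Compute the condition number.
kappa = L/mu = 173/19 = 9.1053
Step 2: Compute the convergence rate.
r = 1 - 2/(kappa + 1) = 1 - 2*mu/(L + mu) = (L - mu)/(L + mu) = 154/192 = 0.8021


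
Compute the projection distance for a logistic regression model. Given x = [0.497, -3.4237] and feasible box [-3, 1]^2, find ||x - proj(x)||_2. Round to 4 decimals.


Project each component onto [-3, 1].
clip(0.497) = 0.497, clip(-3.4237) = -3.0
Projection = [0.497, -3.0]
Squared diffs: [0.0, 0.1795]
Distance = sqrt(0.1795) = 0.4237


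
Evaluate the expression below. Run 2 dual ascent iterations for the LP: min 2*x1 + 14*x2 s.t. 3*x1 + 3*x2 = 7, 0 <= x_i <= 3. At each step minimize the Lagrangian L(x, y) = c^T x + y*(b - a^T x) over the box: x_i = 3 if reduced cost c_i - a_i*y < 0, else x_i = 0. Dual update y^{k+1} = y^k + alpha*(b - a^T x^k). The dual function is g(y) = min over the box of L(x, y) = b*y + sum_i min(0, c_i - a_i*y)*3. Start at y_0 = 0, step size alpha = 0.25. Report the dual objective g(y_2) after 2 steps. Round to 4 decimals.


Dual ascent for LP: min 2*x1 + 14*x2, 3*x1 + 3*x2 = 7, 0 <= x_i <= 3
Step 1: y^k = 0.0, reduced costs: (2.0, 14.0)
  x^k = (0.0, 0.0), subgradient = b - a^T x = 7.0
  y^{k+1} = 0.0 + 0.25*7.0 = 1.75
Step 2: y^k = 1.75, reduced costs: (-3.25, 8.75)
  x^k = (3.0, 0.0), subgradient = b - a^T x = -2.0
  y^{k+1} = 1.75 + 0.25*-2.0 = 1.25
Dual objective at y_2 = 1.25: reduced costs (-1.75, 10.25), box minimizer x = (3.0, 0.0)
g(y_2) = b*y + (c1 - a1*y)*x1 + (c2 - a2*y)*x2 = 7*1.25 + (-1.75)*3.0 + 10.25*0.0 = 8.75 - 5.25 + 0.0 = 3.5


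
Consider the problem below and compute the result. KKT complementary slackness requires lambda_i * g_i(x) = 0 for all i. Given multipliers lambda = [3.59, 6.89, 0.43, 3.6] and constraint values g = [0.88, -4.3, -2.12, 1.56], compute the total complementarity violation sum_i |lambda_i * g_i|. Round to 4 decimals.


KKT complementary slackness check:
lambda_1 * g_1 = 3.59 * 0.88 = 3.1592
lambda_2 * g_2 = 6.89 * -4.3 = -29.627
lambda_3 * g_3 = 0.43 * -2.12 = -0.9116
lambda_4 * g_4 = 3.6 * 1.56 = 5.616
Total violation = 3.1592 + 29.627 + 0.9116 + 5.616 = 39.3138


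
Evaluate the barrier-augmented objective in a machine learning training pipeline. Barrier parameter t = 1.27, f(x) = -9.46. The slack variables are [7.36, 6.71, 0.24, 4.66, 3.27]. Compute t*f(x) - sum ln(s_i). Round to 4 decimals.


Step 1: Compute log-barrier.
ln values: [1.9961, 1.9036, -1.4271, 1.539, 1.1848]
phi = -(1.9961 + 1.9036 - 1.4271 + 1.539 + 1.1848) = -5.1963
Step 2: Compute augmented objective.
t*f(x) = 1.27*-9.46 = -12.0142
Total = -12.0142 - 5.1963 = -17.2105


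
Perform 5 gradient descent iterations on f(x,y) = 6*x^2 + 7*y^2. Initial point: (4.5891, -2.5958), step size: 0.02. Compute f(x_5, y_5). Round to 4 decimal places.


Gradient descent on f(x,y) = 6*x^2 + 7*y^2.
Starting point: (4.5891, -2.5958), alpha = 0.02
Step 1: grad_x = 2*6*4.5891 = 55.0692, grad_y = 2*7*-2.5958 = -36.3412
  x_1 = 4.5891 - 0.02*55.0692 = 3.4877
  y_1 = -2.5958 - 0.02*-36.3412 = -1.869
Step 2: grad_x = 2*6*3.4877 = 41.8526, grad_y = 2*7*-1.869 = -26.1657
  x_2 = 3.4877 - 0.02*41.8526 = 2.6507
  y_2 = -1.869 - 0.02*-26.1657 = -1.3457
Step 3: grad_x = 2*6*2.6507 = 31.808, grad_y = 2*7*-1.3457 = -18.8393
  x_3 = 2.6507 - 0.02*31.808 = 2.0145
  y_3 = -1.3457 - 0.02*-18.8393 = -0.9689
Step 4: grad_x = 2*6*2.0145 = 24.1741, grad_y = 2*7*-0.9689 = -13.5643
  x_4 = 2.0145 - 0.02*24.1741 = 1.531
  y_4 = -0.9689 - 0.02*-13.5643 = -0.6976
Step 5: grad_x = 2*6*1.531 = 18.3723, grad_y = 2*7*-0.6976 = -9.7663
  x_5 = 1.531 - 0.02*18.3723 = 1.1636
  y_5 = -0.6976 - 0.02*-9.7663 = -0.5023
f(1.1636, -0.5023) = 6*1.1636^2 + 7*(-0.5023)^2 = 9.8894


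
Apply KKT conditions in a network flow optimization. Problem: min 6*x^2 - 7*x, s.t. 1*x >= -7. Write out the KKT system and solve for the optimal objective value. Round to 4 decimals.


Step 1: Try lambda = 0 (constraint inactive).
Stationarity: 2*6*x - 7 = 0
x* = 7/(2*6) = 7/12 = 0.5833 (rounded; the exact value 7/12 is used below)
Check constraint: 1*0.5833 = 0.5833 >= -7 -- satisfied.
Step 2: Compute optimal value.
f(x*) = 6*(7/12)^2 - 7*(7/12) = -2.0417


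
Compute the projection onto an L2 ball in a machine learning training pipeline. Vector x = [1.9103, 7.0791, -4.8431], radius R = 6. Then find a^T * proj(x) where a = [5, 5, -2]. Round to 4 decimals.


Step 1: Compute ||x|| (intermediates to 6 decimals).
||x|| = sqrt(1.9103^2 + 7.0791^2 + (-4.8431)^2) = 8.787407
Step 2: Project.
Since ||x|| > R, scale = R/||x|| = 6/8.787407 = 0.682795, proj(x) = scale * x
proj(x) = [1.304343, 4.833574, -3.306844]
Step 3: Dot product.
a^T * proj(x) = 5*1.304343 + 5*4.833574 - 2*(-3.306844) = 37.3033


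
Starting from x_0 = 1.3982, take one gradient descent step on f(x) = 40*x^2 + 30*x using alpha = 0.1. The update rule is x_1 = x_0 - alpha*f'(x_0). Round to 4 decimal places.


We compute the gradient at x_0 and apply the update.
f'(x) = 80*x + 30
f'(1.3982) = 80*1.3982 + 30 = 141.856
x_1 = 1.3982 - 0.1*141.856 = -12.7874


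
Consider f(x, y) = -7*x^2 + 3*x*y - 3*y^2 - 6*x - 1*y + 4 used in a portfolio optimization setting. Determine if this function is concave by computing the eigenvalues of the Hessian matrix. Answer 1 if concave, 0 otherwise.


The Hessian of f(x,y) = -7*x^2 + 3*x*y - 3*y^2 - 6*x - 1*y + 4 is:
H = [[-14, 3], [3, -6]]
Trace = -14 - 6 = -20
Determinant = -14*-6 - (3)^2 = 75
Discriminant = (-20)^2 - 4*75 = 100.0
Eigenvalues: lambda_1 = -15.0, lambda_2 = -5.0
The function is concave.

1


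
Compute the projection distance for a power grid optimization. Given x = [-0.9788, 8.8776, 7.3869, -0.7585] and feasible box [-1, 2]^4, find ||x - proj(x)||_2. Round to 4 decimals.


Project each component onto [-1, 2].
clip(-0.9788) = -0.9788, clip(8.8776) = 2.0, clip(7.3869) = 2.0, clip(-0.7585) = -0.7585
Projection = [-0.9788, 2.0, 2.0, -0.7585]
Squared diffs: [0.0, 47.3014, 29.0187, 0.0]
Distance = sqrt(76.3201) = 8.7361


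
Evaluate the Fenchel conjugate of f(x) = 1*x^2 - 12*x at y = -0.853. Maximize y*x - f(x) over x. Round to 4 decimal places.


f*(y) = sup_x {y*x - a*x^2 - b*x} = sup_x {(y-b)*x - a*x^2}
FOC: (y - b) - 2a*x = 0 => x* = (y - b)/(2a)
x* = (-0.853 + 12)/(2*1) = 5.5735
f*(-0.853) = (y-b)^2/(4a) = (-0.853 + 12)^2/(4*1)
= 124.2556/4 = 31.0639


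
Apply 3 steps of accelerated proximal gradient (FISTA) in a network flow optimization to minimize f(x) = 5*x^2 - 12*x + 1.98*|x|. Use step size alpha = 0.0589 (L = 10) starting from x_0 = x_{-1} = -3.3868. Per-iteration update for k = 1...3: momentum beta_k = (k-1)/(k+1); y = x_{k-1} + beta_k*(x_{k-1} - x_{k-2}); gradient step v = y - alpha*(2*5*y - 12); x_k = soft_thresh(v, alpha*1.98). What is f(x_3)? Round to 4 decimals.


FISTA on f(x) = 5*x^2 - 12*x + 1.98*|x|
L = 10, alpha = 0.0589
Iteration 1: beta = 0.0, y = -3.3868 + 0.0*(-3.3868 + 3.3868) = -3.3868
  grad(y) = -45.868, v = y - alpha*grad = -0.6852
  prox(v) = soft_thresh(-0.6852, 0.1166) = -0.5686
Iteration 2: beta = 0.3333, y = -0.5686 + 0.3333*(-0.5686 + 3.3868) = 0.3709
  grad(y) = -8.2914, v = y - alpha*grad = 0.8592
  prox(v) = soft_thresh(0.8592, 0.1166) = 0.7426
Iteration 3: beta = 0.5, y = 0.7426 + 0.5*(0.7426 + 0.5686) = 1.3982
  grad(y) = 1.9818, v = y - alpha*grad = 1.2815
  prox(v) = soft_thresh(1.2815, 0.1166) = 1.1648
f(x_3) = 5*1.1648^2 - 12*1.1648 + 1.98*|1.1648| = -4.8875


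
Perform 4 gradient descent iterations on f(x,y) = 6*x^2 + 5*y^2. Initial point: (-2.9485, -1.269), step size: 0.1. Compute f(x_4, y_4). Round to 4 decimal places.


Gradient descent on f(x,y) = 6*x^2 + 5*y^2.
Starting point: (-2.9485, -1.269), alpha = 0.1
Step 1: grad_x = 2*6*-2.9485 = -35.382, grad_y = 2*5*-1.269 = -12.69
  x_1 = -2.9485 - 0.1*-35.382 = 0.5897
  y_1 = -1.269 - 0.1*-12.69 = 0.0
Step 2: grad_x = 2*6*0.5897 = 7.0764, grad_y = 2*5*0.0 = 0.0
  x_2 = 0.5897 - 0.1*7.0764 = -0.1179
  y_2 = 0.0 - 0.1*0.0 = 0.0
Step 3: grad_x = 2*6*-0.1179 = -1.4153, grad_y = 2*5*0.0 = 0.0
  x_3 = -0.1179 - 0.1*-1.4153 = 0.0236
  y_3 = 0.0 - 0.1*0.0 = 0.0
Step 4: grad_x = 2*6*0.0236 = 0.2831, grad_y = 2*5*0.0 = 0.0
  x_4 = 0.0236 - 0.1*0.2831 = -0.0047
  y_4 = 0.0 - 0.1*0.0 = 0.0
f(-0.0047, 0.0) = 6*(-0.0047)^2 + 5*0.0^2 = 0.0001


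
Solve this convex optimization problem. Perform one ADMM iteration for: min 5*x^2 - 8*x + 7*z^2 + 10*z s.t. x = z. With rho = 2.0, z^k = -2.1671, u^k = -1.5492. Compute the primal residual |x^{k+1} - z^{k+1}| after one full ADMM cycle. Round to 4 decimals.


ADMM iteration with rho = 2.0, z^k = -2.1671, u^k = -1.5492
Step 1: x-update.
Minimize 5*x^2 - 8*x + (2.0/2)*(x + 2.1671 - 1.5492)^2
FOC: (2*5 + 2.0)*x = 8 + 2.0*(-2.1671 + 1.5492)
x^{k+1} = 0.5637
Step 2: z-update.
Minimize 7*z^2 + 10*z + (2.0/2)*(0.5637 - z - 1.5492)^2
FOC: (2*7 + 2.0)*z = -10 + 2.0*(0.5637 - 1.5492)
z^{k+1} = -0.7482
Step 3: u-update.
u^{k+1} = -1.5492 + 0.5637 + 0.7482 = -0.2373
Step 4: Primal residual = |0.5637 + 0.7482| = 1.3119


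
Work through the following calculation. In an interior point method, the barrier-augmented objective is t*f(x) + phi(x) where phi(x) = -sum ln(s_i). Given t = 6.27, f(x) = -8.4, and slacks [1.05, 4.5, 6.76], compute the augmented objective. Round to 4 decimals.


Step 1: Compute log-barrier.
ln values: [0.0488, 1.5041, 1.911]
phi = -(0.0488 + 1.5041 + 1.911) = -3.4639
Step 2: Compute augmented objective.
t*f(x) = 6.27*-8.4 = -52.668
Total = -52.668 - 3.4639 = -56.1319


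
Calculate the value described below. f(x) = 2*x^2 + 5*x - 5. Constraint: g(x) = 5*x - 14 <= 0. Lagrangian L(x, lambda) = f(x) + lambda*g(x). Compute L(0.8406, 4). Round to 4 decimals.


Step 1: Evaluate f(x).
f(0.8406) = 2*0.8406^2 + 5*0.8406 - 5 = 0.6162
Step 2: Evaluate g(x).
g(0.8406) = 5*0.8406 - 14 = -9.797
Step 3: Compute Lagrangian.
L = 0.6162 + 4*-9.797 = -38.5718


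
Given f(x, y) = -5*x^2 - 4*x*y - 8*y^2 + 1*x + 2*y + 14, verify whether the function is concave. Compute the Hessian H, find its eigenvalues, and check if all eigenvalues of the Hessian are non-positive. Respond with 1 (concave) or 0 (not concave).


The Hessian of f(x,y) = -5*x^2 - 4*x*y - 8*y^2 + 1*x + 2*y + 14 is:
H = [[-10, -4], [-4, -16]]
Trace = -10 - 16 = -26
Determinant = -10*-16 - (-4)^2 = 144
Discriminant = (-26)^2 - 4*144 = 100.0
Eigenvalues: lambda_1 = -18.0, lambda_2 = -8.0
The function is concave.

1


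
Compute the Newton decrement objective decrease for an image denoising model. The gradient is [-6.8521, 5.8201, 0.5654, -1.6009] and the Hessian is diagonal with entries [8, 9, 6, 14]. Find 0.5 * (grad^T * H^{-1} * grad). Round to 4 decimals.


Step 1: H is diagonal, so H^(-1) * g = [-0.8565, 0.6467, 0.0942, -0.1144].
Step 2: g^T H^(-1) g = sum_i g_i^2 / H_ii
  = (-6.8521)^2/8 + (5.8201)^2/9 + (0.5654)^2/6 + (-1.6009)^2/14
  = 5.8689 + 3.7637 + 0.0533 + 0.1831 = 9.869
Step 3: Objective decrease = 0.5 * g^T H^(-1) g = 4.9345


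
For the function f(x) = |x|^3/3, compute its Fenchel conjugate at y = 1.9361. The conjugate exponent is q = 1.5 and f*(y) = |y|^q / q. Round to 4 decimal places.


The conjugate exponent q satisfies 1/p + 1/q = 1.
p = 3, so q = 3/(3 - 1) = 1.5
|y|^q = 1.9361^1.5 = 2.694
f*(1.9361) = 2.694 / 1.5 = 1.796


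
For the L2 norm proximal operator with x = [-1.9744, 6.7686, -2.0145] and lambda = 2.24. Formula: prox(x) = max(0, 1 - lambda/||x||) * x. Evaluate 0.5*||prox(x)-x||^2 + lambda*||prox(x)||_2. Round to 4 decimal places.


Step 1: Compute ||x||.
||x|| = 7.3328
Step 2: Compute scaling factor.
scale = max(0, 1 - 2.24/7.3328) = 0.6945
Step 3: prox(x) = [-1.3713, 4.701, -1.3991]
||prox(x)|| = 5.0928
Step 4: Proximal objective.
0.5*||prox-x||^2 = 2.5088
lambda*||prox|| = 11.4079
Total = 13.9167


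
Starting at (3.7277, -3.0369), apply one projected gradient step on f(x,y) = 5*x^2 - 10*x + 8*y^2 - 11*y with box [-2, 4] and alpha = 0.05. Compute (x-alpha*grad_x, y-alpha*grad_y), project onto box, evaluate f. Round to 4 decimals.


Step 1: Compute gradient at (3.7277, -3.0369).
grad_x = 2*5*3.7277 - 10 = 27.277
grad_y = 2*8*-3.0369 - 11 = -59.5904
Step 2: Gradient step.
x_raw = 3.7277 - 0.05*27.277 = 2.3639
y_raw = -3.0369 - 0.05*-59.5904 = -0.0574
Step 3: Project onto [-2, 4].
x_proj = clip(2.3639) = 2.3639
y_proj = clip(-0.0574) = -0.0574
Step 4: Evaluate f.
f(2.3639, -0.0574) = 4.958


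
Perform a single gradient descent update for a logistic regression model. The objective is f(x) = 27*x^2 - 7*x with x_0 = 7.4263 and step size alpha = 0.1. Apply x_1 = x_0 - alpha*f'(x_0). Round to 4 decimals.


We compute the gradient at x_0 and apply the update.
f'(x) = 54*x - 7
f'(7.4263) = 54*7.4263 - 7 = 394.0202
x_1 = 7.4263 - 0.1*394.0202 = -31.9757


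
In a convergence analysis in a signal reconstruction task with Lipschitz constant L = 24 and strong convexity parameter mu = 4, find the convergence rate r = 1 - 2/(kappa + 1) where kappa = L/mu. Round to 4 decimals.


Step 1: Compute the condition number.
kappa = L/mu = 24/4 = 6.0
Step 2: Compute the convergence rate.
r = 1 - 2/(kappa + 1) = 1 - 2*mu/(L + mu) = (L - mu)/(L + mu) = 20/28 = 0.7143


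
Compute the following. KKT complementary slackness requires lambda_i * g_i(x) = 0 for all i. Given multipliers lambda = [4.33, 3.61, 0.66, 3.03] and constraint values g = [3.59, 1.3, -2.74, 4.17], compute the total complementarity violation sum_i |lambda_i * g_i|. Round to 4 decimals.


KKT complementary slackness check:
lambda_1 * g_1 = 4.33 * 3.59 = 15.5447
lambda_2 * g_2 = 3.61 * 1.3 = 4.693
lambda_3 * g_3 = 0.66 * -2.74 = -1.8084
lambda_4 * g_4 = 3.03 * 4.17 = 12.6351
Total violation = 15.5447 + 4.693 + 1.8084 + 12.6351 = 34.6812


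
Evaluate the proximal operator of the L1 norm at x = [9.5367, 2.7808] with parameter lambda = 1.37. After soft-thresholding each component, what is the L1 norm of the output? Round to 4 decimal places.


Soft-thresholding with lambda = 1.37:
prox(9.5367) = sign(9.5367)*max(|9.5367| - 1.37, 0) = 8.1667
prox(2.7808) = sign(2.7808)*max(|2.7808| - 1.37, 0) = 1.4108
prox(x) = [8.1667, 1.4108]
||prox(x)||_1 = 8.1667 + 1.4108 = 9.5775


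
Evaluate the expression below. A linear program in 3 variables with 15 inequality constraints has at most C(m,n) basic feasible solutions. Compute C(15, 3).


Each vertex corresponds to some choice of n active constraints out of m, so the number of vertices is at most C(m, n) = m! / (n!(m-n)!).
m = 15, n = 3
Numerator: 15 * 14 * 13
Denominator: 3! = 6
C(15, 3) = 455


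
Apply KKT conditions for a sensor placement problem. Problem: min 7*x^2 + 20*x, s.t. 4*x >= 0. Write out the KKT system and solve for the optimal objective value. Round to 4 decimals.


Step 1: Try lambda = 0 (constraint inactive).
x_unc = -20/(2*7) = -1.4286
Check: 4*-1.4286 = -5.7144 < 0 -- violated!
Step 2: Constraint must be active: 4*x = 0
x* = 0/4 = 0.0
lambda = (2*7*0.0 + 20)/4 = 5.0
Step 3: Compute optimal value.
f(x*) = 7*0.0^2 + 20*0.0 = 0.0


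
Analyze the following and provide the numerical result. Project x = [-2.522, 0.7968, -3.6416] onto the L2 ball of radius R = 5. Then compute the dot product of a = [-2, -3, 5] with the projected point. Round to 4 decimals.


Step 1: Compute ||x|| (intermediates to 6 decimals).
||x|| = sqrt((-2.522)^2 + 0.7968^2 + (-3.6416)^2) = 4.500736
Step 2: Project.
Since ||x|| <= R, proj = x (no scaling needed).
proj(x) = [-2.522, 0.7968, -3.6416]
Step 3: Dot product.
a^T * proj(x) = -2*(-2.522) - 3*0.7968 + 5*(-3.6416) = -15.5544


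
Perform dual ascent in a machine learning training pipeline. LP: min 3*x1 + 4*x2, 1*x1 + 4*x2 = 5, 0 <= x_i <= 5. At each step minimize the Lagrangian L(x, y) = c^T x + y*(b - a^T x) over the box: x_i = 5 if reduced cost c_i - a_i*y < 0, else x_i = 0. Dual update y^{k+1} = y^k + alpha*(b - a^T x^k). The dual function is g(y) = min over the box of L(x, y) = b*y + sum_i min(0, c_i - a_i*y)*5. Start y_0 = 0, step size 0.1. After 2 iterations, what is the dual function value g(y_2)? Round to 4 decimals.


Dual ascent for LP: min 3*x1 + 4*x2, 1*x1 + 4*x2 = 5, 0 <= x_i <= 5
Step 1: y^k = 0.0, reduced costs: (3.0, 4.0)
  x^k = (0.0, 0.0), subgradient = b - a^T x = 5.0
  y^{k+1} = 0.0 + 0.1*5.0 = 0.5
Step 2: y^k = 0.5, reduced costs: (2.5, 2.0)
  x^k = (0.0, 0.0), subgradient = b - a^T x = 5.0
  y^{k+1} = 0.5 + 0.1*5.0 = 1.0
Dual objective at y_2 = 1.0: reduced costs (2.0, 0.0), box minimizer x = (0.0, 0.0)
g(y_2) = b*y + (c1 - a1*y)*x1 + (c2 - a2*y)*x2 = 5*1.0 + 2.0*0.0 + 0.0*0.0 = 5.0 + 0.0 + 0.0 = 5.0


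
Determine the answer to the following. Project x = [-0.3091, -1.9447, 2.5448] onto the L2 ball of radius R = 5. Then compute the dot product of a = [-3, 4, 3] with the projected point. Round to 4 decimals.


Step 1: Compute ||x|| (intermediates to 6 decimals).
||x|| = sqrt((-0.3091)^2 + (-1.9447)^2 + 2.5448^2) = 3.217671
Step 2: Project.
Since ||x|| <= R, proj = x (no scaling needed).
proj(x) = [-0.3091, -1.9447, 2.5448]
Step 3: Dot product.
a^T * proj(x) = -3*(-0.3091) + 4*(-1.9447) + 3*2.5448 = 0.7829


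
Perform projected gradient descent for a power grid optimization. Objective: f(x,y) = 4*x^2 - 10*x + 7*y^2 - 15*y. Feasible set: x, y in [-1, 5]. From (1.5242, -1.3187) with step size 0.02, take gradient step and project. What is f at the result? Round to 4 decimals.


Step 1: Compute gradient at (1.5242, -1.3187).
grad_x = 2*4*1.5242 - 10 = 2.1936
grad_y = 2*7*-1.3187 - 15 = -33.4618
Step 2: Gradient step.
x_raw = 1.5242 - 0.02*2.1936 = 1.4803
y_raw = -1.3187 - 0.02*-33.4618 = -0.6495
Step 3: Project onto [-1, 5].
x_proj = clip(1.4803) = 1.4803
y_proj = clip(-0.6495) = -0.6495
Step 4: Evaluate f.
f(1.4803, -0.6495) = 6.6568


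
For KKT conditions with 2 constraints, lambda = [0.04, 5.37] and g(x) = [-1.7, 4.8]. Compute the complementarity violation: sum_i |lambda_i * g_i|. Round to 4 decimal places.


KKT complementary slackness check:
lambda_1 * g_1 = 0.04 * -1.7 = -0.068
lambda_2 * g_2 = 5.37 * 4.8 = 25.776
Total violation = 0.068 + 25.776 = 25.844


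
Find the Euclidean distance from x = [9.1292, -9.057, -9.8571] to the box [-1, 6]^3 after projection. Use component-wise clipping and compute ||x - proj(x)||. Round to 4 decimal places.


Project each component onto [-1, 6].
clip(9.1292) = 6.0, clip(-9.057) = -1.0, clip(-9.8571) = -1.0
Projection = [6.0, -1.0, -1.0]
Squared diffs: [9.7919, 64.9152, 78.4482]
Distance = sqrt(153.1553) = 12.3756


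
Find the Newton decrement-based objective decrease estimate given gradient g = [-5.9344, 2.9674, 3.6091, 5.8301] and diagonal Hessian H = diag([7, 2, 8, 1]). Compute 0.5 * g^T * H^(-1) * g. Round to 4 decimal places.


Step 1: H is diagonal, so H^(-1) * g = [-0.8478, 1.4837, 0.4511, 5.8301].
Step 2: g^T H^(-1) g = sum_i g_i^2 / H_ii
  = (-5.9344)^2/7 + (2.9674)^2/2 + (3.6091)^2/8 + (5.8301)^2/1
  = 5.031 + 4.4027 + 1.6282 + 33.9901 = 45.052
Step 3: Objective decrease = 0.5 * g^T H^(-1) g = 22.526


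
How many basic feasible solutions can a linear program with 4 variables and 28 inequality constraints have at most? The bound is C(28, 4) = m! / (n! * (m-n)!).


Each vertex corresponds to some choice of n active constraints out of m, so the number of vertices is at most C(m, n) = m! / (n!(m-n)!).
m = 28, n = 4
Numerator: 28 * 27 * 26 * 25
Denominator: 4! = 24
C(28, 4) = 20475


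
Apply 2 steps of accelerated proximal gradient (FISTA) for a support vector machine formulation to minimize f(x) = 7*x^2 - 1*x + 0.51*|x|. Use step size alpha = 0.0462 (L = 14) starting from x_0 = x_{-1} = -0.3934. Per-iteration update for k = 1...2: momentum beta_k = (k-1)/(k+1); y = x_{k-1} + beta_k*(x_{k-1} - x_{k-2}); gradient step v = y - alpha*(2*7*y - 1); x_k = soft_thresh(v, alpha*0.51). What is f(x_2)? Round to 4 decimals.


FISTA on f(x) = 7*x^2 - 1*x + 0.51*|x|
L = 14, alpha = 0.0462
Iteration 1: beta = 0.0, y = -0.3934 + 0.0*(-0.3934 + 0.3934) = -0.3934
  grad(y) = -6.5076, v = y - alpha*grad = -0.0927
  prox(v) = soft_thresh(-0.0927, 0.0236) = -0.0692
Iteration 2: beta = 0.3333, y = -0.0692 + 0.3333*(-0.0692 + 0.3934) = 0.0389
  grad(y) = -0.4556, v = y - alpha*grad = 0.0599
  prox(v) = soft_thresh(0.0599, 0.0236) = 0.0364
f(x_2) = 7*0.0364^2 - 1*0.0364 + 0.51*|0.0364| = -0.0086
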